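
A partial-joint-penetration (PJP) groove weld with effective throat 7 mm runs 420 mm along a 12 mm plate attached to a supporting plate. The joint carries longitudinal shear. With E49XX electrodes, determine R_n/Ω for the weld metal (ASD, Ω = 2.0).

R_n/Ω ≈ 432 kN

E49XX → F_EXX = 490 MPa.
Effective throat (given) t_e = 7 mm.
A_we = 7 × 420 = 2940 mm².
F_nw = 0.6 F_EXX = 294 MPa.
R_n/Ω = (294 × 2940) / 2.0 × 10⁻³ = 432.2 kN.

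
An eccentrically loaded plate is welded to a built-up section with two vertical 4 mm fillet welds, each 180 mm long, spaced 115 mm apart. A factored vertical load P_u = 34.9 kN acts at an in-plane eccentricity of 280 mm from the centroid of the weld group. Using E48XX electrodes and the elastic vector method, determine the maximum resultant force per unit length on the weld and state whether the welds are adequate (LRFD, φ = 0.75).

E48XX → F_EXX = 480 MPa.
Total weld length L_w = 360 mm. Treat welds as unit-width lines.
Polar moment about centroid: J = 2[d³/12 + d(b/2)²] = 2[180³/12 + 180×57.5²] = 2162000 mm³.
Direct shear f_v = P/L_w = 34.9×10³ / 360 = 96.94 N/mm (vertical).
Torsion M = P·e = 34.9×10³ × 280 = 9772000 N·mm.
Critical point at (x, y) = (57.5, 90) from centroid. f_tx = M·y/J = 406.7 N/mm; f_ty = M·x/J = 259.9 N/mm.
Resultant f_max = √[f_tx² + (f_v + f_ty)²] = √[406.7² + (96.94 + 259.9)²] = 541.1 N/mm.
Capacity per unit length: φr_n = 0.75 × 0.6 × 480 × (0.707 × 4) = 610.8 N/mm.
541.1 ≤ 610.8 → adequate.

f_max ≈ 541 N/mm; adequate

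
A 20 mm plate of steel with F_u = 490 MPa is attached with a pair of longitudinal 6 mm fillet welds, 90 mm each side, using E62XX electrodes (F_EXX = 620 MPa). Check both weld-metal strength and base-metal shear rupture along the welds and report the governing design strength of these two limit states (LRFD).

t_e = 0.707 × 6 = 4.242 mm; L = 180 mm.
Weld metal: φR_n = 0.75 × 0.6 × 620 × 4.242 × 180 × 10⁻³ = 213 kN.
Base metal (shear rupture): φR_n = 0.75 × 0.6 × 490 × 20 × 180 × 10⁻³ = 793.8 kN.
Governing: weld metal.

φR_n ≈ 213 kN (weld metal governs)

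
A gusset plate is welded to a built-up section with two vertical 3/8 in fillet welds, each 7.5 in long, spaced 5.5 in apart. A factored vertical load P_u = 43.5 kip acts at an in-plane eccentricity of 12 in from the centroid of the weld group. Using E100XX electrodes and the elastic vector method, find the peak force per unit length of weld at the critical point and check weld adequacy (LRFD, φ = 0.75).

f_max ≈ 15.1 kip/in; NOT adequate

E100XX → F_EXX = 100 ksi.
Total weld length L_w = 15 in. Treat welds as unit-width lines.
Polar moment about centroid: J = 2[d³/12 + d(b/2)²] = 2[7.5³/12 + 7.5×2.75²] = 183.8 in³.
Direct shear f_v = P/L_w = 43.5 / 15 = 2.9 kip/in (vertical).
Torsion M = P·e = 43.5 × 12 = 522 kip·in.
Critical point at (x, y) = (2.75, 3.75) from centroid. f_tx = M·y/J = 10.65 kip/in; f_ty = M·x/J = 7.812 kip/in.
Resultant f_max = √[f_tx² + (f_v + f_ty)²] = √[10.65² + (2.9 + 7.812)²] = 15.11 kip/in.
Capacity per unit length: φr_n = 0.75 × 0.6 × 100 × (0.707 × 0.375) = 11.93 kip/in.
15.11 > 11.93 → NOT adequate.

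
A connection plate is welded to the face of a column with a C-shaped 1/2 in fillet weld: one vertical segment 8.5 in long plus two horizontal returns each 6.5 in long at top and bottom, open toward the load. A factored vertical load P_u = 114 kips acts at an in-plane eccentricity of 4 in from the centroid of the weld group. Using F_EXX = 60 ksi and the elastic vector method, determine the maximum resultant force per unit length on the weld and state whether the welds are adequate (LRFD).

Total weld length L_w = 21.5 in. Treat welds as unit-width lines.
Centroid: x̄ = 2×6.5×3.25 / 21.5 = 1.965 in from the vertical weld.
Polar moment about centroid: J = I_x + I_y = [8.5³/12 + 2×6.5×4.25²] + [8.5×1.965² + 2(6.5³/12 + 6.5×1.285²)] = 386 in³.
Direct shear f_v = P/L_w = 114 / 21.5 = 5.302 kip/in (vertical).
Torsion M = P·e = 114 × 4 = 456 kip·in.
Critical point at (x, y) = (4.535, 4.25) from centroid. f_tx = M·y/J = 5.02 kip/in; f_ty = M·x/J = 5.357 kip/in.
Resultant f_max = √[f_tx² + (f_v + f_ty)²] = √[5.02² + (5.302 + 5.357)²] = 11.78 kip/in.
Capacity per unit length: φr_n = 0.75 × 0.6 × 60 × (0.707 × 0.5) = 9.544 kip/in.
11.78 > 9.544 → NOT adequate.

f_max ≈ 11.8 kip/in; NOT adequate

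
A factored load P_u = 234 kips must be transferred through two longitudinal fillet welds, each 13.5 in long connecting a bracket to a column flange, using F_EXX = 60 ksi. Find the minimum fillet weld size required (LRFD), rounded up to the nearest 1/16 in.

w = 1/2 in

Total weld length L = 27 in.
Required throat t_e = P_u / (φ × 0.6 F_EXX × L) = 234 / (0.75 × 0.6 × 60 × 27) = 0.321 in.
Required leg w = t_e / 0.707 = 0.454 in → use 1/2 in.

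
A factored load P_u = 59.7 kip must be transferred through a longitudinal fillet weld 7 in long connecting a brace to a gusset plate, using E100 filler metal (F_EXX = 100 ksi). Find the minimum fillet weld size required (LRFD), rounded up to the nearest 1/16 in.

w = 5/16 in

Total weld length L = 7 in.
Required throat t_e = P_u / (φ × 0.6 F_EXX × L) = 59.7 / (0.75 × 0.6 × 100 × 7) = 0.1895 in.
Required leg w = t_e / 0.707 = 0.2681 in → use 5/16 in.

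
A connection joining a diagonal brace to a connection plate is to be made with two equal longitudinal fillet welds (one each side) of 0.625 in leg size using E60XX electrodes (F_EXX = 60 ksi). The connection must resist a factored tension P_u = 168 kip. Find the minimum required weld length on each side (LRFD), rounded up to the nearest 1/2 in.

L = 7.5 in on each side

Throat t_e = 0.707 × 0.625 = 0.4419 in.
φr_n = 0.75 × 0.6 × 60 × 0.4419 = 11.93 kip/in.
L_req = P_u / φr_n = 168 / 11.93 = 14.08 in total.
Per side: 14.08 / 2 = 7.041 in.
Round up → use L = 7.5 in on each side.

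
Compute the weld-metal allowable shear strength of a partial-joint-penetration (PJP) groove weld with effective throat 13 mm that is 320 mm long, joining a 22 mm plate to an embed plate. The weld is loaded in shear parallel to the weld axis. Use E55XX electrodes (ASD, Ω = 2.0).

R_n/Ω ≈ 686 kN

E55XX → F_EXX = 550 MPa.
Effective throat (given) t_e = 13 mm.
A_we = 13 × 320 = 4160 mm².
F_nw = 0.6 F_EXX = 330 MPa.
R_n/Ω = (330 × 4160) / 2.0 × 10⁻³ = 686.4 kN.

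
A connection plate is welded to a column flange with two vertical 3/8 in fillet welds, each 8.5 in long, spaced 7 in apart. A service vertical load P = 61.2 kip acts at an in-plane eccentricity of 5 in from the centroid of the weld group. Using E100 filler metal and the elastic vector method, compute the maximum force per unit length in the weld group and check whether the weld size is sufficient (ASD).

f_max ≈ 8.2 kip/in; NOT adequate

E100XX → F_EXX = 100 ksi.
Total weld length L_w = 17 in. Treat welds as unit-width lines.
Polar moment about centroid: J = 2[d³/12 + d(b/2)²] = 2[8.5³/12 + 8.5×3.5²] = 310.6 in³.
Direct shear f_v = P/L_w = 61.2 / 17 = 3.6 kip/in (vertical).
Torsion M = P·e = 61.2 × 5 = 306 kip·in.
Critical point at (x, y) = (3.5, 4.25) from centroid. f_tx = M·y/J = 4.187 kip/in; f_ty = M·x/J = 3.448 kip/in.
Resultant f_max = √[f_tx² + (f_v + f_ty)²] = √[4.187² + (3.6 + 3.448)²] = 8.198 kip/in.
Capacity per unit length: r_n/Ω = (1/2.0) × 0.6 × 100 × (0.707 × 0.375) = 7.954 kip/in.
8.198 > 7.954 → NOT adequate.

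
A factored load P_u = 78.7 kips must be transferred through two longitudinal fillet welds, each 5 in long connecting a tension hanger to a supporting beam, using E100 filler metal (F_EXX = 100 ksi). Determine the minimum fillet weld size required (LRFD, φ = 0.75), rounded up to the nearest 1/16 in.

Total weld length L = 10 in.
Required throat t_e = P_u / (φ × 0.6 F_EXX × L) = 78.7 / (0.75 × 0.6 × 100 × 10) = 0.1749 in.
Required leg w = t_e / 0.707 = 0.2474 in → use 1/4 in.

w = 1/4 in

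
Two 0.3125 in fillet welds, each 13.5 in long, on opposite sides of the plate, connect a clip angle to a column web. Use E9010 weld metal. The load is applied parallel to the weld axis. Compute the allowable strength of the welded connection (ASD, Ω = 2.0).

R_n/Ω ≈ 161 kip

E90XX → F_EXX = 90 ksi.
Effective throat t_e = 0.707 × 0.3125 = 0.2209 in.
Total length L = 27 in; A_we = 0.2209 × 27 = 5.965 in².
F_nw = 0.6 F_EXX = 0.6 × 90 = 54 ksi.
R_n = 54 × 5.965 = 322.1 kip; R_n/Ω = 322.1/2.0 = 161.1 kip.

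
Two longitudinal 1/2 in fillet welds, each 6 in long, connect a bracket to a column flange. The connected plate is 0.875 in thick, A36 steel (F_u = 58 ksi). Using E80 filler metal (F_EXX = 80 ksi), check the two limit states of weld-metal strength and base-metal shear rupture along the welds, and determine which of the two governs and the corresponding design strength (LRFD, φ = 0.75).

t_e = 0.707 × 0.5 = 0.3535 in; L = 12 in.
Weld metal: φR_n = 0.75 × 0.6 × 80 × 0.3535 × 12 = 152.7 kips.
Base metal (shear rupture): φR_n = 0.75 × 0.6 × 58 × 0.875 × 12 = 274 kips.
Governing: weld metal.

φR_n ≈ 153 kips (weld metal governs)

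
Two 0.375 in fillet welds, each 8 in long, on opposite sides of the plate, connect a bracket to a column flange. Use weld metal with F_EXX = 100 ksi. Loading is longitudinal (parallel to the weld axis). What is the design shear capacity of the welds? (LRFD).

φR_n ≈ 191 kip

Effective throat t_e = 0.707 × 0.375 = 0.2651 in.
Total length L = 16 in; A_we = 0.2651 × 16 = 4.242 in².
F_nw = 0.6 F_EXX = 0.6 × 100 = 60 ksi.
φR_n = 0.75 × 60 × 4.242 = 190.9 kip.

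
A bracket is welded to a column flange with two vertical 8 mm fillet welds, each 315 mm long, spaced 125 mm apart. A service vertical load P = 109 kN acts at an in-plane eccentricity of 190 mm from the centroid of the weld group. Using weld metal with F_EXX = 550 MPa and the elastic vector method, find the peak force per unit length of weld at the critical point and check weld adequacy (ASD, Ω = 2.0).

Total weld length L_w = 630 mm. Treat welds as unit-width lines.
Polar moment about centroid: J = 2[d³/12 + d(b/2)²] = 2[315³/12 + 315×62.5²] = 7670000 mm³.
Direct shear f_v = P/L_w = 109×10³ / 630 = 173 N/mm (vertical).
Torsion M = P·e = 109×10³ × 190 = 20710000 N·mm.
Critical point at (x, y) = (62.5, 157.5) from centroid. f_tx = M·y/J = 425.3 N/mm; f_ty = M·x/J = 168.8 N/mm.
Resultant f_max = √[f_tx² + (f_v + f_ty)²] = √[425.3² + (173 + 168.8)²] = 545.6 N/mm.
Capacity per unit length: r_n/Ω = (1/2.0) × 0.6 × 550 × (0.707 × 8) = 933.2 N/mm.
545.6 ≤ 933.2 → adequate.

f_max ≈ 546 N/mm; adequate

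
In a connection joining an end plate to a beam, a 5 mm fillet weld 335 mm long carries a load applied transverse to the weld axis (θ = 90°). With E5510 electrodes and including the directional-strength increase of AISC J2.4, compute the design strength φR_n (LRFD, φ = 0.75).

E55XX → F_EXX = 550 MPa.
t_e = 0.707 × 5 = 3.535 mm; A_we = 3.535 × 335 = 1184 mm².
Directional factor: 1.0 + 0.5 sin^1.5(90°) = 1.5.
F_nw = 0.6 × 550 × 1.5 = 495 MPa.
φR_n = 0.75 × 495 × 1184 × 10⁻³ = 439.6 kN.

φR_n ≈ 440 kN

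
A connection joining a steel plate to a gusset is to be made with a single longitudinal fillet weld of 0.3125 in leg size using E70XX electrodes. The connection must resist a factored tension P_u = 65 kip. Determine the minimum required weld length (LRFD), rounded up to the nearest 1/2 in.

L = 9.5 in

E70XX → F_EXX = 70 ksi.
Throat t_e = 0.707 × 0.3125 = 0.2209 in.
φr_n = 0.75 × 0.6 × 70 × 0.2209 = 6.96 kip/in.
L_req = P_u / φr_n = 65 / 6.96 = 9.34 in total.
Round up → use L = 9.5 in.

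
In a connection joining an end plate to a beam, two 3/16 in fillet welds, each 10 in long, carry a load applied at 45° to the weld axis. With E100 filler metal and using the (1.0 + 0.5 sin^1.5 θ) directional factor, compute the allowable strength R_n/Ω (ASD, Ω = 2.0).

E100XX → F_EXX = 100 ksi.
t_e = 0.707 × 0.1875 = 0.1326 in; A_we = 0.1326 × 20 = 2.651 in².
Directional factor: 1.0 + 0.5 sin^1.5(45°) = 1.297.
F_nw = 0.6 × 100 × 1.297 = 77.84 ksi.
R_n/Ω = (77.84 × 2.651) / 2.0 = 103.2 kips.

R_n/Ω ≈ 103 kips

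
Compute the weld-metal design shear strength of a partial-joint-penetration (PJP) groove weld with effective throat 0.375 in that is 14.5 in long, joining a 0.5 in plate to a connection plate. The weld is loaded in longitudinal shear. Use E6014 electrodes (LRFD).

φR_n ≈ 147 kip

E60XX → F_EXX = 60 ksi.
Effective throat (given) t_e = 0.375 in.
A_we = 0.375 × 14.5 = 5.438 in².
F_nw = 0.6 F_EXX = 36 ksi.
φR_n = 0.75 × 36 × 5.438 = 146.8 kip.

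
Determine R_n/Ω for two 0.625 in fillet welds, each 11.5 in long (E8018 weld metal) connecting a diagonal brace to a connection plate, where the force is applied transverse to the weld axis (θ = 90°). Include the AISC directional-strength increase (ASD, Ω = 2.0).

E80XX → F_EXX = 80 ksi.
t_e = 0.707 × 0.625 = 0.4419 in; A_we = 0.4419 × 23 = 10.16 in².
Directional factor: 1.0 + 0.5 sin^1.5(90°) = 1.5.
F_nw = 0.6 × 80 × 1.5 = 72 ksi.
R_n/Ω = (72 × 10.16) / 2.0 = 365.9 kip.

R_n/Ω ≈ 366 kip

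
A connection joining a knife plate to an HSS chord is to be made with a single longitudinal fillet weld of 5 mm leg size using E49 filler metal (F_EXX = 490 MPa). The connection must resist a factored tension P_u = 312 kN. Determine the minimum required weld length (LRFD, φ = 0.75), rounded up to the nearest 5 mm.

L = 405 mm

Throat t_e = 0.707 × 5 = 3.535 mm.
φr_n = 0.75 × 0.6 × 490 × 3.535 × 10⁻³ = 0.7795 kN/mm.
L_req = P_u / φr_n = 312 / 0.7795 = 400.3 mm total.
Round up → use L = 405 mm.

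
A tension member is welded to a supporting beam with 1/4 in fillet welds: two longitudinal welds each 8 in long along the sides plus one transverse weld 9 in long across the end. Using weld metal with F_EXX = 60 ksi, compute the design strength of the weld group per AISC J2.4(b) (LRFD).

φR_n ≈ 129 kips

t_e = 0.707 × 0.25 = 0.1767 in.
R_nwl = 0.6 × 60 × 0.1767 × 16 = 101.8 kips (longitudinal, 2 welds).
R_nwt = 0.6 × 60 × 0.1767 × 9 = 57.27 kips (transverse, base value).
(i) R_nwl + R_nwt = 159.1 kips; (ii) 0.85 R_nwl + 1.5 R_nwt = 172.4 kips.
R_n = max = 172.4 kips [governs: (ii)]; φR_n = 129.3 kips.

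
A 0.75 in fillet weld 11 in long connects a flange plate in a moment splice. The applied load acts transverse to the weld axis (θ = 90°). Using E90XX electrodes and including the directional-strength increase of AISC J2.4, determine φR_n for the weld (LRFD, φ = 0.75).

φR_n ≈ 354 kip

E90XX → F_EXX = 90 ksi.
t_e = 0.707 × 0.75 = 0.5302 in; A_we = 0.5302 × 11 = 5.833 in².
Directional factor: 1.0 + 0.5 sin^1.5(90°) = 1.5.
F_nw = 0.6 × 90 × 1.5 = 81 ksi.
φR_n = 0.75 × 81 × 5.833 = 354.3 kip.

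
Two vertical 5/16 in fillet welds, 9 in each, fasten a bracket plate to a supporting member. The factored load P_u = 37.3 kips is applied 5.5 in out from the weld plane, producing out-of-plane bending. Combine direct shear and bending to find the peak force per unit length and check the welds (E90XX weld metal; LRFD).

E90XX → F_EXX = 90 ksi.
L_w = 2 × 9 = 18 in; section modulus (unit throat) S = 2 × L²/6 = 27 in².
Direct shear f_v = P/L_w = 37.3/18 = 2.072 kip/in.
Moment M = P × e = 37.3 × 5.5 = 205.15 kip·in; bending f_b = M/S = 7.598 kip/in.
f_max = √(f_v² + f_b²) = √(2.072² + 7.598²) = 7.876 kip/in.
φr_n = 0.75 × 0.6 × 90 × (0.707 × 0.3125) = 8.948 kip/in → adequate.

f_max ≈ 7.88 kip/in; adequate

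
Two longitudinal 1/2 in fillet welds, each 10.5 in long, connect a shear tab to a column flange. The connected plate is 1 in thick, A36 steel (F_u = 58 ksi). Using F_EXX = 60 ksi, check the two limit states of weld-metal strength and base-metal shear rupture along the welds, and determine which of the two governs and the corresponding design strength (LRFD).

t_e = 0.707 × 0.5 = 0.3535 in; L = 21 in.
Weld metal: φR_n = 0.75 × 0.6 × 60 × 0.3535 × 21 = 200.4 kips.
Base metal (shear rupture): φR_n = 0.75 × 0.6 × 58 × 1 × 21 = 548.1 kips.
Governing: weld metal.

φR_n ≈ 200 kips (weld metal governs)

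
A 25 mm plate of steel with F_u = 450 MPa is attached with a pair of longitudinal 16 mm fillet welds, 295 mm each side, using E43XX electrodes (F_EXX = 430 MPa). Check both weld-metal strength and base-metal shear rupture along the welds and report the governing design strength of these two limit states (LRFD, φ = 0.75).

t_e = 0.707 × 16 = 11.31 mm; L = 590 mm.
Weld metal: φR_n = 0.75 × 0.6 × 430 × 11.31 × 590 × 10⁻³ = 1291 kN.
Base metal (shear rupture): φR_n = 0.75 × 0.6 × 450 × 25 × 590 × 10⁻³ = 2987 kN.
Governing: weld metal.

φR_n ≈ 1290 kN (weld metal governs)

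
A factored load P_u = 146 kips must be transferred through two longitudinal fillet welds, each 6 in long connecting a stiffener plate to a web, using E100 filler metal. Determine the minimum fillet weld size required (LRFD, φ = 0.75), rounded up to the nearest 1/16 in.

E100XX → F_EXX = 100 ksi.
Total weld length L = 12 in.
Required throat t_e = P_u / (φ × 0.6 F_EXX × L) = 146 / (0.75 × 0.6 × 100 × 12) = 0.2704 in.
Required leg w = t_e / 0.707 = 0.3824 in → use 7/16 in.

w = 7/16 in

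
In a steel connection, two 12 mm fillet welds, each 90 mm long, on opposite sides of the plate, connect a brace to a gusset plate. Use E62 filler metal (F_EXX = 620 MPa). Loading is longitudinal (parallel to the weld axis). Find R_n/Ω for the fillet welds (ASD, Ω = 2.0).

Effective throat t_e = 0.707 × 12 = 8.484 mm.
Total length L = 180 mm; A_we = 8.484 × 180 = 1527 mm².
F_nw = 0.6 F_EXX = 0.6 × 620 = 372 MPa.
R_n = 372 × 1527 × 10⁻³ = 568.1 kN; R_n/Ω = 568.1/2.0 = 284 kN.

R_n/Ω ≈ 284 kN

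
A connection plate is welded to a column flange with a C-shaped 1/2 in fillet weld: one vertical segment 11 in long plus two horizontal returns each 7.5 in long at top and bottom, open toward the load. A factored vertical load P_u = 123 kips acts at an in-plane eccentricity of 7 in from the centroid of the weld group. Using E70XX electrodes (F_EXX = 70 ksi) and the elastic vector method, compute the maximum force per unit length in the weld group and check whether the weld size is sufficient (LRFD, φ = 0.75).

f_max ≈ 12.9 kip/in; NOT adequate

Total weld length L_w = 26 in. Treat welds as unit-width lines.
Centroid: x̄ = 2×7.5×3.75 / 26 = 2.163 in from the vertical weld.
Polar moment about centroid: J = I_x + I_y = [11³/12 + 2×7.5×5.5²] + [11×2.163² + 2(7.5³/12 + 7.5×1.587²)] = 724.2 in³.
Direct shear f_v = P/L_w = 123 / 26 = 4.731 kip/in (vertical).
Torsion M = P·e = 123 × 7 = 861 kip·in.
Critical point at (x, y) = (5.337, 5.5) from centroid. f_tx = M·y/J = 6.539 kip/in; f_ty = M·x/J = 6.344 kip/in.
Resultant f_max = √[f_tx² + (f_v + f_ty)²] = √[6.539² + (4.731 + 6.344)²] = 12.86 kip/in.
Capacity per unit length: φr_n = 0.75 × 0.6 × 70 × (0.707 × 0.5) = 11.14 kip/in.
12.86 > 11.14 → NOT adequate.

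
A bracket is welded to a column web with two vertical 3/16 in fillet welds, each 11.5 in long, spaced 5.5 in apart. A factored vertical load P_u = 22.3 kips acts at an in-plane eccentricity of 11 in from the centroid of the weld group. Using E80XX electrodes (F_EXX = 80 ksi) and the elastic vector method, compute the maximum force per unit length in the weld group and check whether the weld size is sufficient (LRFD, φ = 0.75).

f_max ≈ 4.17 kip/in; adequate

Total weld length L_w = 23 in. Treat welds as unit-width lines.
Polar moment about centroid: J = 2[d³/12 + d(b/2)²] = 2[11.5³/12 + 11.5×2.75²] = 427.4 in³.
Direct shear f_v = P/L_w = 22.3 / 23 = 0.9696 kip/in (vertical).
Torsion M = P·e = 22.3 × 11 = 245.3 kip·in.
Critical point at (x, y) = (2.75, 5.75) from centroid. f_tx = M·y/J = 3.3 kip/in; f_ty = M·x/J = 1.578 kip/in.
Resultant f_max = √[f_tx² + (f_v + f_ty)²] = √[3.3² + (0.9696 + 1.578)²] = 4.169 kip/in.
Capacity per unit length: φr_n = 0.75 × 0.6 × 80 × (0.707 × 0.1875) = 4.772 kip/in.
4.169 ≤ 4.772 → adequate.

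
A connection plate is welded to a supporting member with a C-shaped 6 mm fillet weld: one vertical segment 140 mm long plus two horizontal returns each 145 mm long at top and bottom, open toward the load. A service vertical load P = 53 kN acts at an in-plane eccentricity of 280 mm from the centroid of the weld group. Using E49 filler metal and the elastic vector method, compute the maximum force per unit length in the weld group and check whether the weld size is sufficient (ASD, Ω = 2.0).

E49XX → F_EXX = 490 MPa.
Total weld length L_w = 430 mm. Treat welds as unit-width lines.
Centroid: x̄ = 2×145×72.5 / 430 = 48.9 mm from the vertical weld.
Polar moment about centroid: J = I_x + I_y = [140³/12 + 2×145×70²] + [140×48.9² + 2(145³/12 + 145×23.6²)] = 2654000 mm³.
Direct shear f_v = P/L_w = 53×10³ / 430 = 123.3 N/mm (vertical).
Torsion M = P·e = 53×10³ × 280 = 14840000 N·mm.
Critical point at (x, y) = (96.1, 70) from centroid. f_tx = M·y/J = 391.4 N/mm; f_ty = M·x/J = 537.4 N/mm.
Resultant f_max = √[f_tx² + (f_v + f_ty)²] = √[391.4² + (123.3 + 537.4)²] = 767.9 N/mm.
Capacity per unit length: r_n/Ω = (1/2.0) × 0.6 × 490 × (0.707 × 6) = 623.6 N/mm.
767.9 > 623.6 → NOT adequate.

f_max ≈ 768 N/mm; NOT adequate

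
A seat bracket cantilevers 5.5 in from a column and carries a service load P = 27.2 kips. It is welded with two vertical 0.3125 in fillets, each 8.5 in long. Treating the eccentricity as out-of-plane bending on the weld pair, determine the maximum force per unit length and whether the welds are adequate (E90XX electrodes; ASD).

f_max ≈ 6.41 kip/in; NOT adequate

E90XX → F_EXX = 90 ksi.
L_w = 2 × 8.5 = 17 in; section modulus (unit throat) S = 2 × L²/6 = 24.08 in².
Direct shear f_v = P/L_w = 27.2/17 = 1.6 kip/in.
Moment M = P × e = 27.2 × 5.5 = 149.6 kip·in; bending f_b = M/S = 6.212 kip/in.
f_max = √(f_v² + f_b²) = √(1.6² + 6.212²) = 6.415 kip/in.
r_n/Ω = (1/2.0) × 0.6 × 90 × (0.707 × 0.3125) = 5.965 kip/in → NOT adequate.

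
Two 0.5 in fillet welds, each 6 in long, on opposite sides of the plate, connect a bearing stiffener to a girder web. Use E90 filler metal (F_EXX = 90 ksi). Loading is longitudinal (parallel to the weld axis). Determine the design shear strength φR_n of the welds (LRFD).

φR_n ≈ 172 kip

Effective throat t_e = 0.707 × 0.5 = 0.3535 in.
Total length L = 12 in; A_we = 0.3535 × 12 = 4.242 in².
F_nw = 0.6 F_EXX = 0.6 × 90 = 54 ksi.
φR_n = 0.75 × 54 × 4.242 = 171.8 kip.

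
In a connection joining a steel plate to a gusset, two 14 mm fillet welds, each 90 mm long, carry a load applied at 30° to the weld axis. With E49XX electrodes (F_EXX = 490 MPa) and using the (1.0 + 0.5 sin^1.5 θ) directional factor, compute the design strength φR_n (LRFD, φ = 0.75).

t_e = 0.707 × 14 = 9.898 mm; A_we = 9.898 × 180 = 1782 mm².
Directional factor: 1.0 + 0.5 sin^1.5(30°) = 1.177.
F_nw = 0.6 × 490 × 1.177 = 346 MPa.
φR_n = 0.75 × 346 × 1782 × 10⁻³ = 462.3 kN.

φR_n ≈ 462 kN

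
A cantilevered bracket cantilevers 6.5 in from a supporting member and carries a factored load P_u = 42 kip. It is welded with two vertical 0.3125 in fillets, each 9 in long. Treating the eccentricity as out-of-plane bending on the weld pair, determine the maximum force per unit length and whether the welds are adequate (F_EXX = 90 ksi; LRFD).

L_w = 2 × 9 = 18 in; section modulus (unit throat) S = 2 × L²/6 = 27 in².
Direct shear f_v = P/L_w = 42/18 = 2.333 kip/in.
Moment M = P × e = 42 × 6.5 = 273 kip·in; bending f_b = M/S = 10.11 kip/in.
f_max = √(f_v² + f_b²) = √(2.333² + 10.11²) = 10.38 kip/in.
φr_n = 0.75 × 0.6 × 90 × (0.707 × 0.3125) = 8.948 kip/in → NOT adequate.

f_max ≈ 10.4 kip/in; NOT adequate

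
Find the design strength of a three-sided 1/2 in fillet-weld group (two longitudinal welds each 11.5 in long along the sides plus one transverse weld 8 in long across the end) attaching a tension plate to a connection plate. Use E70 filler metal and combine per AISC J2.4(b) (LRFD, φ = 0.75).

φR_n ≈ 351 kips

E70XX → F_EXX = 70 ksi.
t_e = 0.707 × 0.5 = 0.3535 in.
R_nwl = 0.6 × 70 × 0.3535 × 23 = 341.5 kips (longitudinal, 2 welds).
R_nwt = 0.6 × 70 × 0.3535 × 8 = 118.8 kips (transverse, base value).
(i) R_nwl + R_nwt = 460.3 kips; (ii) 0.85 R_nwl + 1.5 R_nwt = 468.4 kips.
R_n = max = 468.4 kips [governs: (ii)]; φR_n = 351.3 kips.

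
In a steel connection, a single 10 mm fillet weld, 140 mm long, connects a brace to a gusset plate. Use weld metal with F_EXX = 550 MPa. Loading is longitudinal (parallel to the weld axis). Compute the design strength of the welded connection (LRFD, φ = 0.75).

φR_n ≈ 245 kN

Effective throat t_e = 0.707 × 10 = 7.07 mm.
Total length L = 140 mm; A_we = 7.07 × 140 = 989.8 mm².
F_nw = 0.6 F_EXX = 0.6 × 550 = 330 MPa.
φR_n = 0.75 × 330 × 989.8 × 10⁻³ = 245 kN.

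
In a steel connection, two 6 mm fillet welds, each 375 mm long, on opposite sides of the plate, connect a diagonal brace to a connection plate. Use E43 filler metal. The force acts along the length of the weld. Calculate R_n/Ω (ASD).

E43XX → F_EXX = 430 MPa.
Effective throat t_e = 0.707 × 6 = 4.242 mm.
Total length L = 750 mm; A_we = 4.242 × 750 = 3182 mm².
F_nw = 0.6 F_EXX = 0.6 × 430 = 258 MPa.
R_n = 258 × 3182 × 10⁻³ = 820.8 kN; R_n/Ω = 820.8/2.0 = 410.4 kN.

R_n/Ω ≈ 410 kN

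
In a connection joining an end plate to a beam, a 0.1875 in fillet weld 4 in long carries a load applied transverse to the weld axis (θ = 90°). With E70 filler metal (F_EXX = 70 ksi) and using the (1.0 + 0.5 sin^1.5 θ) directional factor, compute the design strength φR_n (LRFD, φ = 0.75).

t_e = 0.707 × 0.1875 = 0.1326 in; A_we = 0.1326 × 4 = 0.5302 in².
Directional factor: 1.0 + 0.5 sin^1.5(90°) = 1.5.
F_nw = 0.6 × 70 × 1.5 = 63 ksi.
φR_n = 0.75 × 63 × 0.5302 = 25.05 kip.

φR_n ≈ 25.1 kip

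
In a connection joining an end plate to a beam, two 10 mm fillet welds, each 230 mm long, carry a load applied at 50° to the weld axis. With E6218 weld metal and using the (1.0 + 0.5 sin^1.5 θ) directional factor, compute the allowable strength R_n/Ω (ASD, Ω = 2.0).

E62XX → F_EXX = 620 MPa.
t_e = 0.707 × 10 = 7.07 mm; A_we = 7.07 × 460 = 3252 mm².
Directional factor: 1.0 + 0.5 sin^1.5(50°) = 1.335.
F_nw = 0.6 × 620 × 1.335 = 496.7 MPa.
R_n/Ω = (496.7 × 3252) / 2.0 × 10⁻³ = 807.7 kN.

R_n/Ω ≈ 808 kN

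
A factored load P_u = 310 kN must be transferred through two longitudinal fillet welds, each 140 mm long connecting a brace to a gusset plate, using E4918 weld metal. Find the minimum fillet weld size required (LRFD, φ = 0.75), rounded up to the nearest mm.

w = 8 mm

E49XX → F_EXX = 490 MPa.
Total weld length L = 280 mm.
Required throat t_e = P_u / (φ × 0.6 F_EXX × L) = 310 / (0.75 × 0.6 × 490 × 280 × 10⁻³) = 5.021 mm.
Required leg w = t_e / 0.707 = 7.102 mm → use 8 mm.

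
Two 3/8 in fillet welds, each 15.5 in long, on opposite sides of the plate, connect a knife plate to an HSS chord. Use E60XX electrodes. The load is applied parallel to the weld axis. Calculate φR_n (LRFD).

φR_n ≈ 222 kips

E60XX → F_EXX = 60 ksi.
Effective throat t_e = 0.707 × 0.375 = 0.2651 in.
Total length L = 31 in; A_we = 0.2651 × 31 = 8.219 in².
F_nw = 0.6 F_EXX = 0.6 × 60 = 36 ksi.
φR_n = 0.75 × 36 × 8.219 = 221.9 kips.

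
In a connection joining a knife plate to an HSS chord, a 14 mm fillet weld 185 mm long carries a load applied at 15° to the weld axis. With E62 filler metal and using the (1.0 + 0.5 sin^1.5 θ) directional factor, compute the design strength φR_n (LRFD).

E62XX → F_EXX = 620 MPa.
t_e = 0.707 × 14 = 9.898 mm; A_we = 9.898 × 185 = 1831 mm².
Directional factor: 1.0 + 0.5 sin^1.5(15°) = 1.066.
F_nw = 0.6 × 620 × 1.066 = 396.5 MPa.
φR_n = 0.75 × 396.5 × 1831 × 10⁻³ = 544.5 kN.

φR_n ≈ 545 kN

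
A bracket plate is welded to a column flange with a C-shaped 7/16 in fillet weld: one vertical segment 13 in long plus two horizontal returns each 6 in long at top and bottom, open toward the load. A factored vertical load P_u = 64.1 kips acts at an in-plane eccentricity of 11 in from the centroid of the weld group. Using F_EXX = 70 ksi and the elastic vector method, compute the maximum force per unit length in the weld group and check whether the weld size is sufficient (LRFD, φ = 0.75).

Total weld length L_w = 25 in. Treat welds as unit-width lines.
Centroid: x̄ = 2×6×3 / 25 = 1.44 in from the vertical weld.
Polar moment about centroid: J = I_x + I_y = [13³/12 + 2×6×6.5²] + [13×1.44² + 2(6³/12 + 6×1.56²)] = 782.2 in³.
Direct shear f_v = P/L_w = 64.1 / 25 = 2.564 kip/in (vertical).
Torsion M = P·e = 64.1 × 11 = 705.1 kip·in.
Critical point at (x, y) = (4.56, 6.5) from centroid. f_tx = M·y/J = 5.859 kip/in; f_ty = M·x/J = 4.11 kip/in.
Resultant f_max = √[f_tx² + (f_v + f_ty)²] = √[5.859² + (2.564 + 4.11)²] = 8.881 kip/in.
Capacity per unit length: φr_n = 0.75 × 0.6 × 70 × (0.707 × 0.4375) = 9.743 kip/in.
8.881 ≤ 9.743 → adequate.

f_max ≈ 8.88 kip/in; adequate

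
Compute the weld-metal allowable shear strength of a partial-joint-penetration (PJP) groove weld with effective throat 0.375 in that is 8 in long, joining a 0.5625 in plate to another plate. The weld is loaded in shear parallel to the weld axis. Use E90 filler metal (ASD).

E90XX → F_EXX = 90 ksi.
Effective throat (given) t_e = 0.375 in.
A_we = 0.375 × 8 = 3 in².
F_nw = 0.6 F_EXX = 54 ksi.
R_n/Ω = (54 × 3) / 2.0 = 81 kips.

R_n/Ω ≈ 81 kips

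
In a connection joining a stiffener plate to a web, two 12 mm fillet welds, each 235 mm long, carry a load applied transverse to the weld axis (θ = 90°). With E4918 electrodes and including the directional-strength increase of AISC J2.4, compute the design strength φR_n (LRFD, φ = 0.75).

φR_n ≈ 1320 kN

E49XX → F_EXX = 490 MPa.
t_e = 0.707 × 12 = 8.484 mm; A_we = 8.484 × 470 = 3987 mm².
Directional factor: 1.0 + 0.5 sin^1.5(90°) = 1.5.
F_nw = 0.6 × 490 × 1.5 = 441 MPa.
φR_n = 0.75 × 441 × 3987 × 10⁻³ = 1319 kN.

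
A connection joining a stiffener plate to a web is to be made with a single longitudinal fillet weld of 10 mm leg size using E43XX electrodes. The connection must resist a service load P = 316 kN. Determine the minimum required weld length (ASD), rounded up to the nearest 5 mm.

E43XX → F_EXX = 430 MPa.
Throat t_e = 0.707 × 10 = 7.07 mm.
r_n/Ω = (0.6 × 430 × 7.07) / 2.0 = 912 N/mm = 0.912 kN/mm.
L_req = P / (r_n/Ω) = 316 / 0.912 = 346.5 mm total.
Round up → use L = 350 mm.

L = 350 mm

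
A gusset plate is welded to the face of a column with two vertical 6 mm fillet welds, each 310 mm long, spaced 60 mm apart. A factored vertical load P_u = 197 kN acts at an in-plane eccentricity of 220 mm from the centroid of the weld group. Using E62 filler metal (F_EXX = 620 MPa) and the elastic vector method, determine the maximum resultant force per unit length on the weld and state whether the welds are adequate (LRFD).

f_max ≈ 1340 N/mm; NOT adequate

Total weld length L_w = 620 mm. Treat welds as unit-width lines.
Polar moment about centroid: J = 2[d³/12 + d(b/2)²] = 2[310³/12 + 310×30²] = 5523000 mm³.
Direct shear f_v = P/L_w = 197×10³ / 620 = 317.7 N/mm (vertical).
Torsion M = P·e = 197×10³ × 220 = 43340000 N·mm.
Critical point at (x, y) = (30, 155) from centroid. f_tx = M·y/J = 1216 N/mm; f_ty = M·x/J = 235.4 N/mm.
Resultant f_max = √[f_tx² + (f_v + f_ty)²] = √[1216² + (317.7 + 235.4)²] = 1336 N/mm.
Capacity per unit length: φr_n = 0.75 × 0.6 × 620 × (0.707 × 6) = 1184 N/mm.
1336 > 1184 → NOT adequate.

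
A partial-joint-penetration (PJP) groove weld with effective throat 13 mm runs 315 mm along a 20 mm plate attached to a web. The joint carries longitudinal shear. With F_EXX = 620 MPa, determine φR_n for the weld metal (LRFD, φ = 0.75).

φR_n ≈ 1140 kN

Effective throat (given) t_e = 13 mm.
A_we = 13 × 315 = 4095 mm².
F_nw = 0.6 F_EXX = 372 MPa.
φR_n = 0.75 × 372 × 4095 × 10⁻³ = 1143 kN.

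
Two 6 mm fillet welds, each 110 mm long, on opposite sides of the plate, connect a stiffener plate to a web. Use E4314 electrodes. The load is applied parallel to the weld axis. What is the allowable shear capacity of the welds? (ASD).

E43XX → F_EXX = 430 MPa.
Effective throat t_e = 0.707 × 6 = 4.242 mm.
Total length L = 220 mm; A_we = 4.242 × 220 = 933.2 mm².
F_nw = 0.6 F_EXX = 0.6 × 430 = 258 MPa.
R_n = 258 × 933.2 × 10⁻³ = 240.8 kN; R_n/Ω = 240.8/2.0 = 120.4 kN.

R_n/Ω ≈ 120 kN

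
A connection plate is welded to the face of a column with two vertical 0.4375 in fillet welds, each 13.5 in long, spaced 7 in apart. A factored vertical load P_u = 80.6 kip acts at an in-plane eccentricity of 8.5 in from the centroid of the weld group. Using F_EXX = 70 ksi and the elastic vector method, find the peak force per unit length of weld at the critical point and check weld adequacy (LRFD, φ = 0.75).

f_max ≈ 8.81 kip/in; adequate

Total weld length L_w = 27 in. Treat welds as unit-width lines.
Polar moment about centroid: J = 2[d³/12 + d(b/2)²] = 2[13.5³/12 + 13.5×3.5²] = 740.8 in³.
Direct shear f_v = P/L_w = 80.6 / 27 = 2.985 kip/in (vertical).
Torsion M = P·e = 80.6 × 8.5 = 685.1 kip·in.
Critical point at (x, y) = (3.5, 6.75) from centroid. f_tx = M·y/J = 6.242 kip/in; f_ty = M·x/J = 3.237 kip/in.
Resultant f_max = √[f_tx² + (f_v + f_ty)²] = √[6.242² + (2.985 + 3.237)²] = 8.814 kip/in.
Capacity per unit length: φr_n = 0.75 × 0.6 × 70 × (0.707 × 0.4375) = 9.743 kip/in.
8.814 ≤ 9.743 → adequate.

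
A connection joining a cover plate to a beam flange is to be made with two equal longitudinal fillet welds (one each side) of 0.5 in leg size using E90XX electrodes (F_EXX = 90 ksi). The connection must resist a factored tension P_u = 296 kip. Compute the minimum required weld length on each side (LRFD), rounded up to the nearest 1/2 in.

Throat t_e = 0.707 × 0.5 = 0.3535 in.
φr_n = 0.75 × 0.6 × 90 × 0.3535 = 14.32 kip/in.
L_req = P_u / φr_n = 296 / 14.32 = 20.68 in total.
Per side: 20.68 / 2 = 10.34 in.
Round up → use L = 10.5 in on each side.

L = 10.5 in on each side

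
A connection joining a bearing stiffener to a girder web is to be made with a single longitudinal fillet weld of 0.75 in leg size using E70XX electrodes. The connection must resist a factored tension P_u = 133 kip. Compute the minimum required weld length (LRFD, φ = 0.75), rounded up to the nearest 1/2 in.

E70XX → F_EXX = 70 ksi.
Throat t_e = 0.707 × 0.75 = 0.5302 in.
φr_n = 0.75 × 0.6 × 70 × 0.5302 = 16.7 kip/in.
L_req = P_u / φr_n = 133 / 16.7 = 7.963 in total.
Round up → use L = 8 in.

L = 8 in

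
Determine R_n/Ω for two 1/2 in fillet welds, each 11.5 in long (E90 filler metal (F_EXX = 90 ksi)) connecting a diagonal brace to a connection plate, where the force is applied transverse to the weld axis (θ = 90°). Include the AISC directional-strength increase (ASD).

R_n/Ω ≈ 329 kips

t_e = 0.707 × 0.5 = 0.3535 in; A_we = 0.3535 × 23 = 8.13 in².
Directional factor: 1.0 + 0.5 sin^1.5(90°) = 1.5.
F_nw = 0.6 × 90 × 1.5 = 81 ksi.
R_n/Ω = (81 × 8.13) / 2.0 = 329.3 kips.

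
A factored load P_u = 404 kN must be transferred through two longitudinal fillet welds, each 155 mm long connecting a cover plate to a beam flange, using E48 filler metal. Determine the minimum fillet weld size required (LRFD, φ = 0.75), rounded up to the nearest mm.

w = 9 mm

E48XX → F_EXX = 480 MPa.
Total weld length L = 310 mm.
Required throat t_e = P_u / (φ × 0.6 F_EXX × L) = 404 / (0.75 × 0.6 × 480 × 310 × 10⁻³) = 6.033 mm.
Required leg w = t_e / 0.707 = 8.534 mm → use 9 mm.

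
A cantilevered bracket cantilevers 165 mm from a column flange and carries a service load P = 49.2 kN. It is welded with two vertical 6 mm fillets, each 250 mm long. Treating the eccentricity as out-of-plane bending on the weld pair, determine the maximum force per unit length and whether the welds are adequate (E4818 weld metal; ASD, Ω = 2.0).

f_max ≈ 402 N/mm; adequate

E48XX → F_EXX = 480 MPa.
L_w = 2 × 250 = 500 mm; section modulus (unit throat) S = 2 × L²/6 = 20830 mm².
Direct shear f_v = P/L_w = 49.2×10³/500 = 98.4 N/mm.
Moment M = P × e = 49.2×10³ × 165 = 8118000 N·mm; bending f_b = M/S = 389.7 N/mm.
f_max = √(f_v² + f_b²) = √(98.4² + 389.7²) = 401.9 N/mm.
r_n/Ω = (1/2.0) × 0.6 × 480 × (0.707 × 6) = 610.8 N/mm → adequate.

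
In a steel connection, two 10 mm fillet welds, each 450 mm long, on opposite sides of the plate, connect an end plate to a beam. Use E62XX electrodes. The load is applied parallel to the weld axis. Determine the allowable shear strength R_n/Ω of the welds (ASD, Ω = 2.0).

R_n/Ω ≈ 1180 kN

E62XX → F_EXX = 620 MPa.
Effective throat t_e = 0.707 × 10 = 7.07 mm.
Total length L = 900 mm; A_we = 7.07 × 900 = 6363 mm².
F_nw = 0.6 F_EXX = 0.6 × 620 = 372 MPa.
R_n = 372 × 6363 × 10⁻³ = 2367 kN; R_n/Ω = 2367/2.0 = 1184 kN.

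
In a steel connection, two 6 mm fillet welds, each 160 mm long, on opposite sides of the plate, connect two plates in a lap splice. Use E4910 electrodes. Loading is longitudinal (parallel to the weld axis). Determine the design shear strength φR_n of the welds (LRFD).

φR_n ≈ 299 kN

E49XX → F_EXX = 490 MPa.
Effective throat t_e = 0.707 × 6 = 4.242 mm.
Total length L = 320 mm; A_we = 4.242 × 320 = 1357 mm².
F_nw = 0.6 F_EXX = 0.6 × 490 = 294 MPa.
φR_n = 0.75 × 294 × 1357 × 10⁻³ = 299.3 kN.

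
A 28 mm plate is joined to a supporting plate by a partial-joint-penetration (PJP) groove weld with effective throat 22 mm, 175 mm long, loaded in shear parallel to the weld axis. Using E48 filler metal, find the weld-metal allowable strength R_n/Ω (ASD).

E48XX → F_EXX = 480 MPa.
Effective throat (given) t_e = 22 mm.
A_we = 22 × 175 = 3850 mm².
F_nw = 0.6 F_EXX = 288 MPa.
R_n/Ω = (288 × 3850) / 2.0 × 10⁻³ = 554.4 kN.

R_n/Ω ≈ 554 kN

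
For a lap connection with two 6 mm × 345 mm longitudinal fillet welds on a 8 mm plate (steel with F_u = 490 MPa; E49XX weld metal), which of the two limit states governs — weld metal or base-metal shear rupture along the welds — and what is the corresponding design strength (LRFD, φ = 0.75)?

E49XX → F_EXX = 490 MPa.
t_e = 0.707 × 6 = 4.242 mm; L = 690 mm.
Weld metal: φR_n = 0.75 × 0.6 × 490 × 4.242 × 690 × 10⁻³ = 645.4 kN.
Base metal (shear rupture): φR_n = 0.75 × 0.6 × 490 × 8 × 690 × 10⁻³ = 1217 kN.
Governing: weld metal.

φR_n ≈ 645 kN (weld metal governs)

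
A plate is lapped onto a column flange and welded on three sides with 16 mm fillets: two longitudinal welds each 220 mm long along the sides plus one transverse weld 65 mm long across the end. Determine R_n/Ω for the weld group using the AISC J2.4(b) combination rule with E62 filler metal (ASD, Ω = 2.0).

E62XX → F_EXX = 620 MPa.
t_e = 0.707 × 16 = 11.31 mm.
R_nwl = 0.6 × 620 × 11.31 × 440 × 10⁻³ = 1852 kN (longitudinal, 2 welds).
R_nwt = 0.6 × 620 × 11.31 × 65 × 10⁻³ = 273.5 kN (transverse, base value).
(i) R_nwl + R_nwt = 2125 kN; (ii) 0.85 R_nwl + 1.5 R_nwt = 1984 kN.
R_n = max = 2125 kN [governs: (i)]; R_n/Ω = 1063 kN.

R_n/Ω ≈ 1060 kN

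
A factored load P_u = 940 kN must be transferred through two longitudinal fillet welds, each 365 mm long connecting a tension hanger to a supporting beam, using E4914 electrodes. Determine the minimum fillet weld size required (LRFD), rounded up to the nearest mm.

E49XX → F_EXX = 490 MPa.
Total weld length L = 730 mm.
Required throat t_e = P_u / (φ × 0.6 F_EXX × L) = 940 / (0.75 × 0.6 × 490 × 730 × 10⁻³) = 5.84 mm.
Required leg w = t_e / 0.707 = 8.26 mm → use 9 mm.

w = 9 mm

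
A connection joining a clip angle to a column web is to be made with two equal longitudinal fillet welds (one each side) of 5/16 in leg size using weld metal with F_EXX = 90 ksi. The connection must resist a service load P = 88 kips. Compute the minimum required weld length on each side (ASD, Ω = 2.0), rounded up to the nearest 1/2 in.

Throat t_e = 0.707 × 0.3125 = 0.2209 in.
r_n/Ω = (0.6 × 90 × 0.2209) / 2.0 = 5.965 kip/in.
L_req = P / (r_n/Ω) = 88 / 5.965 = 14.75 in total.
Per side: 14.75 / 2 = 7.376 in.
Round up → use L = 7.5 in on each side.

L = 7.5 in on each side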